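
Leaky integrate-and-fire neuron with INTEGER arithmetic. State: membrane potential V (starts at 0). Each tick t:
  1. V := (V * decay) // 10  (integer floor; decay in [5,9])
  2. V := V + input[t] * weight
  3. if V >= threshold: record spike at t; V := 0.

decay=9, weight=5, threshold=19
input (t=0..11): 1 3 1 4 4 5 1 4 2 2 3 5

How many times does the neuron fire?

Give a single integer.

t=0: input=1 -> V=5
t=1: input=3 -> V=0 FIRE
t=2: input=1 -> V=5
t=3: input=4 -> V=0 FIRE
t=4: input=4 -> V=0 FIRE
t=5: input=5 -> V=0 FIRE
t=6: input=1 -> V=5
t=7: input=4 -> V=0 FIRE
t=8: input=2 -> V=10
t=9: input=2 -> V=0 FIRE
t=10: input=3 -> V=15
t=11: input=5 -> V=0 FIRE

Answer: 7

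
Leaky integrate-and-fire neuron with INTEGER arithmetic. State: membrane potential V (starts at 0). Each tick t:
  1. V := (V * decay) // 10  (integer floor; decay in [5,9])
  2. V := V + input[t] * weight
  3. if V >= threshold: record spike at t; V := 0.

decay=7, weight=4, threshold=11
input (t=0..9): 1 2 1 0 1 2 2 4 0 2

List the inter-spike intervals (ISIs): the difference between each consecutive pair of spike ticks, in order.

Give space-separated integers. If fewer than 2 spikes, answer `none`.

t=0: input=1 -> V=4
t=1: input=2 -> V=10
t=2: input=1 -> V=0 FIRE
t=3: input=0 -> V=0
t=4: input=1 -> V=4
t=5: input=2 -> V=10
t=6: input=2 -> V=0 FIRE
t=7: input=4 -> V=0 FIRE
t=8: input=0 -> V=0
t=9: input=2 -> V=8

Answer: 4 1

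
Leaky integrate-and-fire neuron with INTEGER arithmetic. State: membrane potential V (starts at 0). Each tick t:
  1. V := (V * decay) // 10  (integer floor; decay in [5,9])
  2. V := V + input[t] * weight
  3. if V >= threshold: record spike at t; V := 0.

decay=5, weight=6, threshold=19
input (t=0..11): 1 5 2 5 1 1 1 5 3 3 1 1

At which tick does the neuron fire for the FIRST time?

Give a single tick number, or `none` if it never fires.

Answer: 1

Derivation:
t=0: input=1 -> V=6
t=1: input=5 -> V=0 FIRE
t=2: input=2 -> V=12
t=3: input=5 -> V=0 FIRE
t=4: input=1 -> V=6
t=5: input=1 -> V=9
t=6: input=1 -> V=10
t=7: input=5 -> V=0 FIRE
t=8: input=3 -> V=18
t=9: input=3 -> V=0 FIRE
t=10: input=1 -> V=6
t=11: input=1 -> V=9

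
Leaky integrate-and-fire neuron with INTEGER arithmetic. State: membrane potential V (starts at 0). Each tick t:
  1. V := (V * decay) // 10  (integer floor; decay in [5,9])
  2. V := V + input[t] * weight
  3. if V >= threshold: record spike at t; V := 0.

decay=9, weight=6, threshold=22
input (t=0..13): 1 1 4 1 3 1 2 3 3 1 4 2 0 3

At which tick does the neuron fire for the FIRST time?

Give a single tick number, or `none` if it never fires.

Answer: 2

Derivation:
t=0: input=1 -> V=6
t=1: input=1 -> V=11
t=2: input=4 -> V=0 FIRE
t=3: input=1 -> V=6
t=4: input=3 -> V=0 FIRE
t=5: input=1 -> V=6
t=6: input=2 -> V=17
t=7: input=3 -> V=0 FIRE
t=8: input=3 -> V=18
t=9: input=1 -> V=0 FIRE
t=10: input=4 -> V=0 FIRE
t=11: input=2 -> V=12
t=12: input=0 -> V=10
t=13: input=3 -> V=0 FIRE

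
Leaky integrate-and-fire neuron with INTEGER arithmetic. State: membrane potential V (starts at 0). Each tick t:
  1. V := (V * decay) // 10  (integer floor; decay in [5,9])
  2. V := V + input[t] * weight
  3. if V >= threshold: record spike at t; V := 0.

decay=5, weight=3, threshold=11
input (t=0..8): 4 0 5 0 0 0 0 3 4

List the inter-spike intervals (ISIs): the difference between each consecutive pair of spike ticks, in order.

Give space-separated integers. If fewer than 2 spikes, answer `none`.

t=0: input=4 -> V=0 FIRE
t=1: input=0 -> V=0
t=2: input=5 -> V=0 FIRE
t=3: input=0 -> V=0
t=4: input=0 -> V=0
t=5: input=0 -> V=0
t=6: input=0 -> V=0
t=7: input=3 -> V=9
t=8: input=4 -> V=0 FIRE

Answer: 2 6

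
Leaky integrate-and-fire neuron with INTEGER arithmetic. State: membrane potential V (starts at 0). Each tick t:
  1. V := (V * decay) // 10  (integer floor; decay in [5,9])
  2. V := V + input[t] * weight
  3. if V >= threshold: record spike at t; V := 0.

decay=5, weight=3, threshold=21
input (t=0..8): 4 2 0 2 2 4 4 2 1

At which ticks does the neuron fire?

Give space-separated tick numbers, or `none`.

t=0: input=4 -> V=12
t=1: input=2 -> V=12
t=2: input=0 -> V=6
t=3: input=2 -> V=9
t=4: input=2 -> V=10
t=5: input=4 -> V=17
t=6: input=4 -> V=20
t=7: input=2 -> V=16
t=8: input=1 -> V=11

Answer: none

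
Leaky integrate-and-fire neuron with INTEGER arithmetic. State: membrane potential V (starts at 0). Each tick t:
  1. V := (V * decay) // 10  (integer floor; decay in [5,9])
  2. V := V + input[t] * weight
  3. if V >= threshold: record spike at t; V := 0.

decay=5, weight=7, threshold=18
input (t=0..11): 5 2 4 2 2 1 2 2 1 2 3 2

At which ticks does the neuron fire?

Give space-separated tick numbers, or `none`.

t=0: input=5 -> V=0 FIRE
t=1: input=2 -> V=14
t=2: input=4 -> V=0 FIRE
t=3: input=2 -> V=14
t=4: input=2 -> V=0 FIRE
t=5: input=1 -> V=7
t=6: input=2 -> V=17
t=7: input=2 -> V=0 FIRE
t=8: input=1 -> V=7
t=9: input=2 -> V=17
t=10: input=3 -> V=0 FIRE
t=11: input=2 -> V=14

Answer: 0 2 4 7 10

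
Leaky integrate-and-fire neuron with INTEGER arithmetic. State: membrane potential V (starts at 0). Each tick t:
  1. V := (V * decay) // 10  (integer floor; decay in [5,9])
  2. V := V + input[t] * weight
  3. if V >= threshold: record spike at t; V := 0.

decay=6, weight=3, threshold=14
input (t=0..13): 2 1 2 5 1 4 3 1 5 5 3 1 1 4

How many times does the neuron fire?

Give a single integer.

Answer: 5

Derivation:
t=0: input=2 -> V=6
t=1: input=1 -> V=6
t=2: input=2 -> V=9
t=3: input=5 -> V=0 FIRE
t=4: input=1 -> V=3
t=5: input=4 -> V=13
t=6: input=3 -> V=0 FIRE
t=7: input=1 -> V=3
t=8: input=5 -> V=0 FIRE
t=9: input=5 -> V=0 FIRE
t=10: input=3 -> V=9
t=11: input=1 -> V=8
t=12: input=1 -> V=7
t=13: input=4 -> V=0 FIRE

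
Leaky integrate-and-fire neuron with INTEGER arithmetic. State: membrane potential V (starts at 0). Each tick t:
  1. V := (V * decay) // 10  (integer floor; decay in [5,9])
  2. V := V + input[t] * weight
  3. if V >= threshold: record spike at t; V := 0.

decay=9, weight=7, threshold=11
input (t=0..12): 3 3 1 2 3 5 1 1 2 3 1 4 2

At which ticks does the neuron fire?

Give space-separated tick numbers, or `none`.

Answer: 0 1 3 4 5 7 8 9 11 12

Derivation:
t=0: input=3 -> V=0 FIRE
t=1: input=3 -> V=0 FIRE
t=2: input=1 -> V=7
t=3: input=2 -> V=0 FIRE
t=4: input=3 -> V=0 FIRE
t=5: input=5 -> V=0 FIRE
t=6: input=1 -> V=7
t=7: input=1 -> V=0 FIRE
t=8: input=2 -> V=0 FIRE
t=9: input=3 -> V=0 FIRE
t=10: input=1 -> V=7
t=11: input=4 -> V=0 FIRE
t=12: input=2 -> V=0 FIRE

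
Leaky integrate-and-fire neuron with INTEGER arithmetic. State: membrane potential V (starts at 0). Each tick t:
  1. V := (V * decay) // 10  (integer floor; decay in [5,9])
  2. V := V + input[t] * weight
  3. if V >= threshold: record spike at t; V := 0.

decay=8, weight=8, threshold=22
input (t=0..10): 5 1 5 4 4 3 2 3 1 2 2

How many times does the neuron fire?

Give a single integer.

Answer: 7

Derivation:
t=0: input=5 -> V=0 FIRE
t=1: input=1 -> V=8
t=2: input=5 -> V=0 FIRE
t=3: input=4 -> V=0 FIRE
t=4: input=4 -> V=0 FIRE
t=5: input=3 -> V=0 FIRE
t=6: input=2 -> V=16
t=7: input=3 -> V=0 FIRE
t=8: input=1 -> V=8
t=9: input=2 -> V=0 FIRE
t=10: input=2 -> V=16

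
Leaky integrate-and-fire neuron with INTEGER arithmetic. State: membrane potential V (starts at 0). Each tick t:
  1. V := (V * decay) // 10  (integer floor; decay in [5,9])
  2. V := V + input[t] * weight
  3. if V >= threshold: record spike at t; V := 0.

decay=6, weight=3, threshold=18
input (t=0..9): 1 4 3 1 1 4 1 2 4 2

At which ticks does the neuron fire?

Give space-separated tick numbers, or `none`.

t=0: input=1 -> V=3
t=1: input=4 -> V=13
t=2: input=3 -> V=16
t=3: input=1 -> V=12
t=4: input=1 -> V=10
t=5: input=4 -> V=0 FIRE
t=6: input=1 -> V=3
t=7: input=2 -> V=7
t=8: input=4 -> V=16
t=9: input=2 -> V=15

Answer: 5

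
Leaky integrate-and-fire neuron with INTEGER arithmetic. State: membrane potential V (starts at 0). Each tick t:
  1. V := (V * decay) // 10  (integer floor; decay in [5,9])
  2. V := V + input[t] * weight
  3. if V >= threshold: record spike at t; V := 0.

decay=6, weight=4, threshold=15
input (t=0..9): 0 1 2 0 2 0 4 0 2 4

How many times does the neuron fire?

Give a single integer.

Answer: 2

Derivation:
t=0: input=0 -> V=0
t=1: input=1 -> V=4
t=2: input=2 -> V=10
t=3: input=0 -> V=6
t=4: input=2 -> V=11
t=5: input=0 -> V=6
t=6: input=4 -> V=0 FIRE
t=7: input=0 -> V=0
t=8: input=2 -> V=8
t=9: input=4 -> V=0 FIRE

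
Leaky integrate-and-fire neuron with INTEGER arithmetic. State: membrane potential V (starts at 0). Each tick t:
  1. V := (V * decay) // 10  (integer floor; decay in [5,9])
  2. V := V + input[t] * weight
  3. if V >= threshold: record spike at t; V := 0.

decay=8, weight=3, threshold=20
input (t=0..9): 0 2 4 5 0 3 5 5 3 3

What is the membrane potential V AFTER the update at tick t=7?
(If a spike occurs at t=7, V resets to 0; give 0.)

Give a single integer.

t=0: input=0 -> V=0
t=1: input=2 -> V=6
t=2: input=4 -> V=16
t=3: input=5 -> V=0 FIRE
t=4: input=0 -> V=0
t=5: input=3 -> V=9
t=6: input=5 -> V=0 FIRE
t=7: input=5 -> V=15
t=8: input=3 -> V=0 FIRE
t=9: input=3 -> V=9

Answer: 15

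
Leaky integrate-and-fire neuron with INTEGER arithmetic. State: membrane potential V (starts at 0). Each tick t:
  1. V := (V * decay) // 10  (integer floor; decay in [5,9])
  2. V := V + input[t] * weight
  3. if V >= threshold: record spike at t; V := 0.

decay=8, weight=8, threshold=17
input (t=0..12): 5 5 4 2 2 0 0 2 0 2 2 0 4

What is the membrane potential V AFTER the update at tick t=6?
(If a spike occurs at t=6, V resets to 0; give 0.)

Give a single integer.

t=0: input=5 -> V=0 FIRE
t=1: input=5 -> V=0 FIRE
t=2: input=4 -> V=0 FIRE
t=3: input=2 -> V=16
t=4: input=2 -> V=0 FIRE
t=5: input=0 -> V=0
t=6: input=0 -> V=0
t=7: input=2 -> V=16
t=8: input=0 -> V=12
t=9: input=2 -> V=0 FIRE
t=10: input=2 -> V=16
t=11: input=0 -> V=12
t=12: input=4 -> V=0 FIRE

Answer: 0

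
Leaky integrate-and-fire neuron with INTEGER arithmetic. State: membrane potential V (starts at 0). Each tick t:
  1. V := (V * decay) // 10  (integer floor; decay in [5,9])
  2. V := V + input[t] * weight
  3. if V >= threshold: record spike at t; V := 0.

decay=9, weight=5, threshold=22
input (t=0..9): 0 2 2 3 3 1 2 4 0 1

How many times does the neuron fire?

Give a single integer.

Answer: 2

Derivation:
t=0: input=0 -> V=0
t=1: input=2 -> V=10
t=2: input=2 -> V=19
t=3: input=3 -> V=0 FIRE
t=4: input=3 -> V=15
t=5: input=1 -> V=18
t=6: input=2 -> V=0 FIRE
t=7: input=4 -> V=20
t=8: input=0 -> V=18
t=9: input=1 -> V=21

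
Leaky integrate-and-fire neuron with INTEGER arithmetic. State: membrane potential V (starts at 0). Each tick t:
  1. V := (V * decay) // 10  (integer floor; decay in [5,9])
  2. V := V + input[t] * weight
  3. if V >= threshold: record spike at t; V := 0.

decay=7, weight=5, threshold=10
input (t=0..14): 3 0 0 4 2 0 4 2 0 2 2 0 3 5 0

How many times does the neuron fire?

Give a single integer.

Answer: 9

Derivation:
t=0: input=3 -> V=0 FIRE
t=1: input=0 -> V=0
t=2: input=0 -> V=0
t=3: input=4 -> V=0 FIRE
t=4: input=2 -> V=0 FIRE
t=5: input=0 -> V=0
t=6: input=4 -> V=0 FIRE
t=7: input=2 -> V=0 FIRE
t=8: input=0 -> V=0
t=9: input=2 -> V=0 FIRE
t=10: input=2 -> V=0 FIRE
t=11: input=0 -> V=0
t=12: input=3 -> V=0 FIRE
t=13: input=5 -> V=0 FIRE
t=14: input=0 -> V=0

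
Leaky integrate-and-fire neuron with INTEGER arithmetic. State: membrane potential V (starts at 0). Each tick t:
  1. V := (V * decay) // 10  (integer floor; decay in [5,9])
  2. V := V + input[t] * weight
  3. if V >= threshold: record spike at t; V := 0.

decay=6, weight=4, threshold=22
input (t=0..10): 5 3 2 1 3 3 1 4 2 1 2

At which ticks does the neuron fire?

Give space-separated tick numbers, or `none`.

Answer: 1 7

Derivation:
t=0: input=5 -> V=20
t=1: input=3 -> V=0 FIRE
t=2: input=2 -> V=8
t=3: input=1 -> V=8
t=4: input=3 -> V=16
t=5: input=3 -> V=21
t=6: input=1 -> V=16
t=7: input=4 -> V=0 FIRE
t=8: input=2 -> V=8
t=9: input=1 -> V=8
t=10: input=2 -> V=12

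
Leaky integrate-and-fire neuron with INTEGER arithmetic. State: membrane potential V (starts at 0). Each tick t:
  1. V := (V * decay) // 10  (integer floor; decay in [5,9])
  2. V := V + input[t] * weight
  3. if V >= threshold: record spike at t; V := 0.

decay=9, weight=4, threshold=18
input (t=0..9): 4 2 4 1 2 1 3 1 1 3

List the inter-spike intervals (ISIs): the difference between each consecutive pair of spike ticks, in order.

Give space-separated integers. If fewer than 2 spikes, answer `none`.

Answer: 2 3 3

Derivation:
t=0: input=4 -> V=16
t=1: input=2 -> V=0 FIRE
t=2: input=4 -> V=16
t=3: input=1 -> V=0 FIRE
t=4: input=2 -> V=8
t=5: input=1 -> V=11
t=6: input=3 -> V=0 FIRE
t=7: input=1 -> V=4
t=8: input=1 -> V=7
t=9: input=3 -> V=0 FIRE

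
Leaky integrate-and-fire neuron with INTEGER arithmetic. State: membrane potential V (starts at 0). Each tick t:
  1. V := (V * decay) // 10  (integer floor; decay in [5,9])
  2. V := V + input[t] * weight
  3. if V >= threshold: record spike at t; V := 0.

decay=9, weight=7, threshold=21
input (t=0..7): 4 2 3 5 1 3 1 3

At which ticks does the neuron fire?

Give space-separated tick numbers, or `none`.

Answer: 0 2 3 5 7

Derivation:
t=0: input=4 -> V=0 FIRE
t=1: input=2 -> V=14
t=2: input=3 -> V=0 FIRE
t=3: input=5 -> V=0 FIRE
t=4: input=1 -> V=7
t=5: input=3 -> V=0 FIRE
t=6: input=1 -> V=7
t=7: input=3 -> V=0 FIRE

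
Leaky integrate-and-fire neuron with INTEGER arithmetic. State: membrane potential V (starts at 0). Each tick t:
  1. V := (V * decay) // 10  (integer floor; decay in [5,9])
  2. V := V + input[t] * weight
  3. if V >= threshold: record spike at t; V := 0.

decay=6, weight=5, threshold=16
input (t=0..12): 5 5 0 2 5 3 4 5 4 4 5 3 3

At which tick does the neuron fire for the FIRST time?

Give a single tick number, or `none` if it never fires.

t=0: input=5 -> V=0 FIRE
t=1: input=5 -> V=0 FIRE
t=2: input=0 -> V=0
t=3: input=2 -> V=10
t=4: input=5 -> V=0 FIRE
t=5: input=3 -> V=15
t=6: input=4 -> V=0 FIRE
t=7: input=5 -> V=0 FIRE
t=8: input=4 -> V=0 FIRE
t=9: input=4 -> V=0 FIRE
t=10: input=5 -> V=0 FIRE
t=11: input=3 -> V=15
t=12: input=3 -> V=0 FIRE

Answer: 0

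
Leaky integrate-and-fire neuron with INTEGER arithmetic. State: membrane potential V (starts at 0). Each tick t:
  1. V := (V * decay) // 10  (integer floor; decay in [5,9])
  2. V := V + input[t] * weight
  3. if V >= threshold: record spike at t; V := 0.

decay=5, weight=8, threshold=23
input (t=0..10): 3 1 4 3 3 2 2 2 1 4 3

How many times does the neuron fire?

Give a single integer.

Answer: 7

Derivation:
t=0: input=3 -> V=0 FIRE
t=1: input=1 -> V=8
t=2: input=4 -> V=0 FIRE
t=3: input=3 -> V=0 FIRE
t=4: input=3 -> V=0 FIRE
t=5: input=2 -> V=16
t=6: input=2 -> V=0 FIRE
t=7: input=2 -> V=16
t=8: input=1 -> V=16
t=9: input=4 -> V=0 FIRE
t=10: input=3 -> V=0 FIRE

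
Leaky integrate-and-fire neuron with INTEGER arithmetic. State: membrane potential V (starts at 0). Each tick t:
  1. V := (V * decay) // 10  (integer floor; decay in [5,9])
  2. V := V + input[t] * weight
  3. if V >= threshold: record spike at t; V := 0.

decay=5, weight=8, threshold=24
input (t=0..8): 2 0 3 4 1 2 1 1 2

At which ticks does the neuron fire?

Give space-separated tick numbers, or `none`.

t=0: input=2 -> V=16
t=1: input=0 -> V=8
t=2: input=3 -> V=0 FIRE
t=3: input=4 -> V=0 FIRE
t=4: input=1 -> V=8
t=5: input=2 -> V=20
t=6: input=1 -> V=18
t=7: input=1 -> V=17
t=8: input=2 -> V=0 FIRE

Answer: 2 3 8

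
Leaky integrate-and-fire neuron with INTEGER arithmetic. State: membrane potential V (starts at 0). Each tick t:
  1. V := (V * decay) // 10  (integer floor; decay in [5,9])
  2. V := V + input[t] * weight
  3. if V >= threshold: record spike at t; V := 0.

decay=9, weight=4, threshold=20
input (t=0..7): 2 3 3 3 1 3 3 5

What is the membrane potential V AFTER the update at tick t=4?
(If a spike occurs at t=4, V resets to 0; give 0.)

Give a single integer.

Answer: 14

Derivation:
t=0: input=2 -> V=8
t=1: input=3 -> V=19
t=2: input=3 -> V=0 FIRE
t=3: input=3 -> V=12
t=4: input=1 -> V=14
t=5: input=3 -> V=0 FIRE
t=6: input=3 -> V=12
t=7: input=5 -> V=0 FIRE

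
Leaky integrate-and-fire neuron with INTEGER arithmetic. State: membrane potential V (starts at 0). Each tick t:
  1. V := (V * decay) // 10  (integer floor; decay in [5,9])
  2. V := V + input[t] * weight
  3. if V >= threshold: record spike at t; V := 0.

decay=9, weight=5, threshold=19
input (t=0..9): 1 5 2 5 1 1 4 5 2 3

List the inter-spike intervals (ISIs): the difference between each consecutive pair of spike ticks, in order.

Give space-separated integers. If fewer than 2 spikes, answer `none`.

Answer: 2 3 1 2

Derivation:
t=0: input=1 -> V=5
t=1: input=5 -> V=0 FIRE
t=2: input=2 -> V=10
t=3: input=5 -> V=0 FIRE
t=4: input=1 -> V=5
t=5: input=1 -> V=9
t=6: input=4 -> V=0 FIRE
t=7: input=5 -> V=0 FIRE
t=8: input=2 -> V=10
t=9: input=3 -> V=0 FIRE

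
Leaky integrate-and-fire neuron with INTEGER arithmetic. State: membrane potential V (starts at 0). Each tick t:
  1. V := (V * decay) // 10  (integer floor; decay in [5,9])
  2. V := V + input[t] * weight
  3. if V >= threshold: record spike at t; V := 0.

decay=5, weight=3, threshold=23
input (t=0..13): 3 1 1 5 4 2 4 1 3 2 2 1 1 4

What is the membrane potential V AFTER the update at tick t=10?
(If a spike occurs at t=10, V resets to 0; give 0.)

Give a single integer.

t=0: input=3 -> V=9
t=1: input=1 -> V=7
t=2: input=1 -> V=6
t=3: input=5 -> V=18
t=4: input=4 -> V=21
t=5: input=2 -> V=16
t=6: input=4 -> V=20
t=7: input=1 -> V=13
t=8: input=3 -> V=15
t=9: input=2 -> V=13
t=10: input=2 -> V=12
t=11: input=1 -> V=9
t=12: input=1 -> V=7
t=13: input=4 -> V=15

Answer: 12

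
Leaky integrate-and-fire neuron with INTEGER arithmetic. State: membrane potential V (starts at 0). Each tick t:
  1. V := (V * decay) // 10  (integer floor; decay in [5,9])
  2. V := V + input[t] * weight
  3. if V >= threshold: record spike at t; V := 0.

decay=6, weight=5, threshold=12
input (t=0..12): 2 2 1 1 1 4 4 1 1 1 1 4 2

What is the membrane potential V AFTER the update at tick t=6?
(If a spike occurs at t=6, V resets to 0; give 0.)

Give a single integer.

Answer: 0

Derivation:
t=0: input=2 -> V=10
t=1: input=2 -> V=0 FIRE
t=2: input=1 -> V=5
t=3: input=1 -> V=8
t=4: input=1 -> V=9
t=5: input=4 -> V=0 FIRE
t=6: input=4 -> V=0 FIRE
t=7: input=1 -> V=5
t=8: input=1 -> V=8
t=9: input=1 -> V=9
t=10: input=1 -> V=10
t=11: input=4 -> V=0 FIRE
t=12: input=2 -> V=10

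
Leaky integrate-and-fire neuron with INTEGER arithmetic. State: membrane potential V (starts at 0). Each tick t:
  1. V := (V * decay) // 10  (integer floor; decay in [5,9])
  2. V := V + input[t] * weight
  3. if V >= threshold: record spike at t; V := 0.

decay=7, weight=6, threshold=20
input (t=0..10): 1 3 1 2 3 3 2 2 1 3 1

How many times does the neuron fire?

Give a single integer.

t=0: input=1 -> V=6
t=1: input=3 -> V=0 FIRE
t=2: input=1 -> V=6
t=3: input=2 -> V=16
t=4: input=3 -> V=0 FIRE
t=5: input=3 -> V=18
t=6: input=2 -> V=0 FIRE
t=7: input=2 -> V=12
t=8: input=1 -> V=14
t=9: input=3 -> V=0 FIRE
t=10: input=1 -> V=6

Answer: 4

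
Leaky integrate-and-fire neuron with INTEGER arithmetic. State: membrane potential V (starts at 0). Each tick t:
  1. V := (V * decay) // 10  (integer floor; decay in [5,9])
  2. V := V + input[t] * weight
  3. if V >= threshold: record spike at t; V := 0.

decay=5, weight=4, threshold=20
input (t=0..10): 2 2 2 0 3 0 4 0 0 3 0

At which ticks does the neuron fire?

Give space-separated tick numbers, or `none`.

t=0: input=2 -> V=8
t=1: input=2 -> V=12
t=2: input=2 -> V=14
t=3: input=0 -> V=7
t=4: input=3 -> V=15
t=5: input=0 -> V=7
t=6: input=4 -> V=19
t=7: input=0 -> V=9
t=8: input=0 -> V=4
t=9: input=3 -> V=14
t=10: input=0 -> V=7

Answer: none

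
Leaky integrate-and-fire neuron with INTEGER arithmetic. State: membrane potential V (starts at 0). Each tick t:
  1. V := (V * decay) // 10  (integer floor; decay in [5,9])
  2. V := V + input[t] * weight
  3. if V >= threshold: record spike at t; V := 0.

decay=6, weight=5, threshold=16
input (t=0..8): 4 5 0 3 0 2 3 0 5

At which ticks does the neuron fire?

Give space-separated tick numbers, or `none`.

Answer: 0 1 6 8

Derivation:
t=0: input=4 -> V=0 FIRE
t=1: input=5 -> V=0 FIRE
t=2: input=0 -> V=0
t=3: input=3 -> V=15
t=4: input=0 -> V=9
t=5: input=2 -> V=15
t=6: input=3 -> V=0 FIRE
t=7: input=0 -> V=0
t=8: input=5 -> V=0 FIRE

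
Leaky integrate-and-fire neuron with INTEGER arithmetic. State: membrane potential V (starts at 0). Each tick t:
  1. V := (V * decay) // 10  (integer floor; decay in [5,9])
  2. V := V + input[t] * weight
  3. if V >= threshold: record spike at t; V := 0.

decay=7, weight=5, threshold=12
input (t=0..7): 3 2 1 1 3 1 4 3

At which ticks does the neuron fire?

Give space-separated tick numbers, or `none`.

t=0: input=3 -> V=0 FIRE
t=1: input=2 -> V=10
t=2: input=1 -> V=0 FIRE
t=3: input=1 -> V=5
t=4: input=3 -> V=0 FIRE
t=5: input=1 -> V=5
t=6: input=4 -> V=0 FIRE
t=7: input=3 -> V=0 FIRE

Answer: 0 2 4 6 7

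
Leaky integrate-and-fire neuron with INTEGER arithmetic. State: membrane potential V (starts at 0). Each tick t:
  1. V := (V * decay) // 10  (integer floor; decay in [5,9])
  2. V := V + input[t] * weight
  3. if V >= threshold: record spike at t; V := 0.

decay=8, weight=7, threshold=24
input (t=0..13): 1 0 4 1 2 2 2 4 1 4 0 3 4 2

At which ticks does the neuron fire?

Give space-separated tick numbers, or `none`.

t=0: input=1 -> V=7
t=1: input=0 -> V=5
t=2: input=4 -> V=0 FIRE
t=3: input=1 -> V=7
t=4: input=2 -> V=19
t=5: input=2 -> V=0 FIRE
t=6: input=2 -> V=14
t=7: input=4 -> V=0 FIRE
t=8: input=1 -> V=7
t=9: input=4 -> V=0 FIRE
t=10: input=0 -> V=0
t=11: input=3 -> V=21
t=12: input=4 -> V=0 FIRE
t=13: input=2 -> V=14

Answer: 2 5 7 9 12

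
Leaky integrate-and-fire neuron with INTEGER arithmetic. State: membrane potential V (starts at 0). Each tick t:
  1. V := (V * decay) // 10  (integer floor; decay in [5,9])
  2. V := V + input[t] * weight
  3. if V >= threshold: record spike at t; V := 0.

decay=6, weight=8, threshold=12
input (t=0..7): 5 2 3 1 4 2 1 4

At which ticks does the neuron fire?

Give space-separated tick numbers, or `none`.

Answer: 0 1 2 4 5 7

Derivation:
t=0: input=5 -> V=0 FIRE
t=1: input=2 -> V=0 FIRE
t=2: input=3 -> V=0 FIRE
t=3: input=1 -> V=8
t=4: input=4 -> V=0 FIRE
t=5: input=2 -> V=0 FIRE
t=6: input=1 -> V=8
t=7: input=4 -> V=0 FIRE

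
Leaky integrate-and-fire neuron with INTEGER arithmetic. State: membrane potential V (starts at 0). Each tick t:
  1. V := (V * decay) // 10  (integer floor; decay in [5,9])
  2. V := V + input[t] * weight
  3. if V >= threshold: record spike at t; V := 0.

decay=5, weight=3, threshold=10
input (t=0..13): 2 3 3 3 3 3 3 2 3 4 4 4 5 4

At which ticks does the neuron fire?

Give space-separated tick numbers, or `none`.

Answer: 1 3 5 7 9 10 11 12 13

Derivation:
t=0: input=2 -> V=6
t=1: input=3 -> V=0 FIRE
t=2: input=3 -> V=9
t=3: input=3 -> V=0 FIRE
t=4: input=3 -> V=9
t=5: input=3 -> V=0 FIRE
t=6: input=3 -> V=9
t=7: input=2 -> V=0 FIRE
t=8: input=3 -> V=9
t=9: input=4 -> V=0 FIRE
t=10: input=4 -> V=0 FIRE
t=11: input=4 -> V=0 FIRE
t=12: input=5 -> V=0 FIRE
t=13: input=4 -> V=0 FIRE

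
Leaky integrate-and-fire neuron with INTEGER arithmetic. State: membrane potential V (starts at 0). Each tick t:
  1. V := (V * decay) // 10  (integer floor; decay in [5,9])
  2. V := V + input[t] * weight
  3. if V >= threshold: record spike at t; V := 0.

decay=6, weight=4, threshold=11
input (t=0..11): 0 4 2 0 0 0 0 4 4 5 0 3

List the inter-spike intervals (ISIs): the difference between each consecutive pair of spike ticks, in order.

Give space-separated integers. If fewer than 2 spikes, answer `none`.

t=0: input=0 -> V=0
t=1: input=4 -> V=0 FIRE
t=2: input=2 -> V=8
t=3: input=0 -> V=4
t=4: input=0 -> V=2
t=5: input=0 -> V=1
t=6: input=0 -> V=0
t=7: input=4 -> V=0 FIRE
t=8: input=4 -> V=0 FIRE
t=9: input=5 -> V=0 FIRE
t=10: input=0 -> V=0
t=11: input=3 -> V=0 FIRE

Answer: 6 1 1 2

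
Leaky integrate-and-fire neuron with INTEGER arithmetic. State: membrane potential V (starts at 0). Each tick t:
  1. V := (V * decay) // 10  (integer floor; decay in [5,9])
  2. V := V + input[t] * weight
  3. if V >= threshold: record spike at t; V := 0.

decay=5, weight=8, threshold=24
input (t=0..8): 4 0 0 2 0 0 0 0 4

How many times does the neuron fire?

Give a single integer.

t=0: input=4 -> V=0 FIRE
t=1: input=0 -> V=0
t=2: input=0 -> V=0
t=3: input=2 -> V=16
t=4: input=0 -> V=8
t=5: input=0 -> V=4
t=6: input=0 -> V=2
t=7: input=0 -> V=1
t=8: input=4 -> V=0 FIRE

Answer: 2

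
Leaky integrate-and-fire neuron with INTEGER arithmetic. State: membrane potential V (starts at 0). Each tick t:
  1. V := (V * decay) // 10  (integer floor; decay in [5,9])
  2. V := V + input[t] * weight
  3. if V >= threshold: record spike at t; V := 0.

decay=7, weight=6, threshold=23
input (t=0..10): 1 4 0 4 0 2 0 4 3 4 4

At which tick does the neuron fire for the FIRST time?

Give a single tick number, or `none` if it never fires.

Answer: 1

Derivation:
t=0: input=1 -> V=6
t=1: input=4 -> V=0 FIRE
t=2: input=0 -> V=0
t=3: input=4 -> V=0 FIRE
t=4: input=0 -> V=0
t=5: input=2 -> V=12
t=6: input=0 -> V=8
t=7: input=4 -> V=0 FIRE
t=8: input=3 -> V=18
t=9: input=4 -> V=0 FIRE
t=10: input=4 -> V=0 FIRE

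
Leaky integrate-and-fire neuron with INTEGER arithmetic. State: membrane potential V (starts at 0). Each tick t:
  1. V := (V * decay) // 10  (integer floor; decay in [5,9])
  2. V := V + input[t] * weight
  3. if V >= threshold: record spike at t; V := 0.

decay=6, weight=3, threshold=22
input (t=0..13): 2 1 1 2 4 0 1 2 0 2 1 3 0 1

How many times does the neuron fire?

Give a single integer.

Answer: 0

Derivation:
t=0: input=2 -> V=6
t=1: input=1 -> V=6
t=2: input=1 -> V=6
t=3: input=2 -> V=9
t=4: input=4 -> V=17
t=5: input=0 -> V=10
t=6: input=1 -> V=9
t=7: input=2 -> V=11
t=8: input=0 -> V=6
t=9: input=2 -> V=9
t=10: input=1 -> V=8
t=11: input=3 -> V=13
t=12: input=0 -> V=7
t=13: input=1 -> V=7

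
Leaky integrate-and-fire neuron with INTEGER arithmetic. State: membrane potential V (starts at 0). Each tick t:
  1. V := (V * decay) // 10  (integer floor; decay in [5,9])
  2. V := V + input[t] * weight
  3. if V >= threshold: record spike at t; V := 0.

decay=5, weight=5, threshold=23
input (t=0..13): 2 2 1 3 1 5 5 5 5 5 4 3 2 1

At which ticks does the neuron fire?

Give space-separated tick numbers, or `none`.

Answer: 5 6 7 8 9 11

Derivation:
t=0: input=2 -> V=10
t=1: input=2 -> V=15
t=2: input=1 -> V=12
t=3: input=3 -> V=21
t=4: input=1 -> V=15
t=5: input=5 -> V=0 FIRE
t=6: input=5 -> V=0 FIRE
t=7: input=5 -> V=0 FIRE
t=8: input=5 -> V=0 FIRE
t=9: input=5 -> V=0 FIRE
t=10: input=4 -> V=20
t=11: input=3 -> V=0 FIRE
t=12: input=2 -> V=10
t=13: input=1 -> V=10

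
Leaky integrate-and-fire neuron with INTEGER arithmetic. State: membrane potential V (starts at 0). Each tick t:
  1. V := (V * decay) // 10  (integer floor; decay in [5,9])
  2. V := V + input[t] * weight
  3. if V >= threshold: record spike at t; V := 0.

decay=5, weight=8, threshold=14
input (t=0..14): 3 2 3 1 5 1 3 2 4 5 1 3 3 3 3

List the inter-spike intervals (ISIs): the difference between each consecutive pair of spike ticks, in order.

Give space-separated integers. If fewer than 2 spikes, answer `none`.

t=0: input=3 -> V=0 FIRE
t=1: input=2 -> V=0 FIRE
t=2: input=3 -> V=0 FIRE
t=3: input=1 -> V=8
t=4: input=5 -> V=0 FIRE
t=5: input=1 -> V=8
t=6: input=3 -> V=0 FIRE
t=7: input=2 -> V=0 FIRE
t=8: input=4 -> V=0 FIRE
t=9: input=5 -> V=0 FIRE
t=10: input=1 -> V=8
t=11: input=3 -> V=0 FIRE
t=12: input=3 -> V=0 FIRE
t=13: input=3 -> V=0 FIRE
t=14: input=3 -> V=0 FIRE

Answer: 1 1 2 2 1 1 1 2 1 1 1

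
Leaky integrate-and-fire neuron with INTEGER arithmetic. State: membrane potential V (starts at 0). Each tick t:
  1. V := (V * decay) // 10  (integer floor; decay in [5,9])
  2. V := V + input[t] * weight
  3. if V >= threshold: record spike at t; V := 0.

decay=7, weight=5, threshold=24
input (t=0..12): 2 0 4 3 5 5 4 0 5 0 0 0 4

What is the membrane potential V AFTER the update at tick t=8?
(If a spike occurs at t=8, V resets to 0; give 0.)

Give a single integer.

Answer: 0

Derivation:
t=0: input=2 -> V=10
t=1: input=0 -> V=7
t=2: input=4 -> V=0 FIRE
t=3: input=3 -> V=15
t=4: input=5 -> V=0 FIRE
t=5: input=5 -> V=0 FIRE
t=6: input=4 -> V=20
t=7: input=0 -> V=14
t=8: input=5 -> V=0 FIRE
t=9: input=0 -> V=0
t=10: input=0 -> V=0
t=11: input=0 -> V=0
t=12: input=4 -> V=20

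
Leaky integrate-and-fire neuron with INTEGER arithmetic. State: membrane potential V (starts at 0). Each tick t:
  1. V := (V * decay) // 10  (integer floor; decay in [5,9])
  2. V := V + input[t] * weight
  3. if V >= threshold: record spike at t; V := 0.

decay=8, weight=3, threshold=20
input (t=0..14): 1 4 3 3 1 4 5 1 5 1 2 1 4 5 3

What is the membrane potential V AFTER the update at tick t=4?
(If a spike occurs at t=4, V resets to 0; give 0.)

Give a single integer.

t=0: input=1 -> V=3
t=1: input=4 -> V=14
t=2: input=3 -> V=0 FIRE
t=3: input=3 -> V=9
t=4: input=1 -> V=10
t=5: input=4 -> V=0 FIRE
t=6: input=5 -> V=15
t=7: input=1 -> V=15
t=8: input=5 -> V=0 FIRE
t=9: input=1 -> V=3
t=10: input=2 -> V=8
t=11: input=1 -> V=9
t=12: input=4 -> V=19
t=13: input=5 -> V=0 FIRE
t=14: input=3 -> V=9

Answer: 10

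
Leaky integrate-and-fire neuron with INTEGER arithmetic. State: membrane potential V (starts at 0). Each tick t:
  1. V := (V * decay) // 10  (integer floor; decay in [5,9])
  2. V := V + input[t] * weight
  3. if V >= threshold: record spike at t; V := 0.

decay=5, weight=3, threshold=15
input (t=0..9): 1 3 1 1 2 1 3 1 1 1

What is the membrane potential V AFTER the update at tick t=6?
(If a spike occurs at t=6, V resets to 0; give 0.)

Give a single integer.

t=0: input=1 -> V=3
t=1: input=3 -> V=10
t=2: input=1 -> V=8
t=3: input=1 -> V=7
t=4: input=2 -> V=9
t=5: input=1 -> V=7
t=6: input=3 -> V=12
t=7: input=1 -> V=9
t=8: input=1 -> V=7
t=9: input=1 -> V=6

Answer: 12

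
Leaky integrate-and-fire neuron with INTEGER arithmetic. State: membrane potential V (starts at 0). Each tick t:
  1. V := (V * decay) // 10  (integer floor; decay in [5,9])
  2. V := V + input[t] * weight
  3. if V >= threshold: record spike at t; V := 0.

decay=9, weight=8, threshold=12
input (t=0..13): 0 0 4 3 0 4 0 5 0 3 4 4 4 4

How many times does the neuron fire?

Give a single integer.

Answer: 9

Derivation:
t=0: input=0 -> V=0
t=1: input=0 -> V=0
t=2: input=4 -> V=0 FIRE
t=3: input=3 -> V=0 FIRE
t=4: input=0 -> V=0
t=5: input=4 -> V=0 FIRE
t=6: input=0 -> V=0
t=7: input=5 -> V=0 FIRE
t=8: input=0 -> V=0
t=9: input=3 -> V=0 FIRE
t=10: input=4 -> V=0 FIRE
t=11: input=4 -> V=0 FIRE
t=12: input=4 -> V=0 FIRE
t=13: input=4 -> V=0 FIRE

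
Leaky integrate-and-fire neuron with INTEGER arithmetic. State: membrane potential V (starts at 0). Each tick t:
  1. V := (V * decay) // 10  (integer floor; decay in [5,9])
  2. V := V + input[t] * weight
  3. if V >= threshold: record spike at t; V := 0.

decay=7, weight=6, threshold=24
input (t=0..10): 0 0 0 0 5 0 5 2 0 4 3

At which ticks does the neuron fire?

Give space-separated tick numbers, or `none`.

t=0: input=0 -> V=0
t=1: input=0 -> V=0
t=2: input=0 -> V=0
t=3: input=0 -> V=0
t=4: input=5 -> V=0 FIRE
t=5: input=0 -> V=0
t=6: input=5 -> V=0 FIRE
t=7: input=2 -> V=12
t=8: input=0 -> V=8
t=9: input=4 -> V=0 FIRE
t=10: input=3 -> V=18

Answer: 4 6 9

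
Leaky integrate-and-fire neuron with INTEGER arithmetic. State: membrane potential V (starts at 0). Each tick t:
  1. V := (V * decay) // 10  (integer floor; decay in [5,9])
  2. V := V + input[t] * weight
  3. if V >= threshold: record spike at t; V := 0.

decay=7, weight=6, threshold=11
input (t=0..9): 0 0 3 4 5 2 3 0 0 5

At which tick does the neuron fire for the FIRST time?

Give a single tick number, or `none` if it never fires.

Answer: 2

Derivation:
t=0: input=0 -> V=0
t=1: input=0 -> V=0
t=2: input=3 -> V=0 FIRE
t=3: input=4 -> V=0 FIRE
t=4: input=5 -> V=0 FIRE
t=5: input=2 -> V=0 FIRE
t=6: input=3 -> V=0 FIRE
t=7: input=0 -> V=0
t=8: input=0 -> V=0
t=9: input=5 -> V=0 FIRE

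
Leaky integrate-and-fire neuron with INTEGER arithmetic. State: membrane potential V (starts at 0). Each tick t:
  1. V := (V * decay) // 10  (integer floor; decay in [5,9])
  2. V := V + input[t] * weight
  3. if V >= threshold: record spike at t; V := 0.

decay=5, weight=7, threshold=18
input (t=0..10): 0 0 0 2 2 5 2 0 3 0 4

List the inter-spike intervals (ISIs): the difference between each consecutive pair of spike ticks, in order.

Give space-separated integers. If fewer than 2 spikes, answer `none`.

t=0: input=0 -> V=0
t=1: input=0 -> V=0
t=2: input=0 -> V=0
t=3: input=2 -> V=14
t=4: input=2 -> V=0 FIRE
t=5: input=5 -> V=0 FIRE
t=6: input=2 -> V=14
t=7: input=0 -> V=7
t=8: input=3 -> V=0 FIRE
t=9: input=0 -> V=0
t=10: input=4 -> V=0 FIRE

Answer: 1 3 2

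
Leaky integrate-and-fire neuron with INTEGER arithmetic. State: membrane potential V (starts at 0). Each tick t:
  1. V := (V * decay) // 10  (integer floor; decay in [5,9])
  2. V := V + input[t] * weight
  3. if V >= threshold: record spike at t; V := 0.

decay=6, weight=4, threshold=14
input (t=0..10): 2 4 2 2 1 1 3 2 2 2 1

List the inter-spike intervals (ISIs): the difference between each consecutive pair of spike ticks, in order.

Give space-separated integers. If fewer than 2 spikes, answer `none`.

Answer: 5 3

Derivation:
t=0: input=2 -> V=8
t=1: input=4 -> V=0 FIRE
t=2: input=2 -> V=8
t=3: input=2 -> V=12
t=4: input=1 -> V=11
t=5: input=1 -> V=10
t=6: input=3 -> V=0 FIRE
t=7: input=2 -> V=8
t=8: input=2 -> V=12
t=9: input=2 -> V=0 FIRE
t=10: input=1 -> V=4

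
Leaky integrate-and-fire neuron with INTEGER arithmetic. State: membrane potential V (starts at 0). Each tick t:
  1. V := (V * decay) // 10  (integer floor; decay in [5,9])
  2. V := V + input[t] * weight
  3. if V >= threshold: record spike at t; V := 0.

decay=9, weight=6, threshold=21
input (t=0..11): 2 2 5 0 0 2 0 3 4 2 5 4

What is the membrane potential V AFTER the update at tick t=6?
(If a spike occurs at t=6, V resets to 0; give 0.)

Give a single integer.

t=0: input=2 -> V=12
t=1: input=2 -> V=0 FIRE
t=2: input=5 -> V=0 FIRE
t=3: input=0 -> V=0
t=4: input=0 -> V=0
t=5: input=2 -> V=12
t=6: input=0 -> V=10
t=7: input=3 -> V=0 FIRE
t=8: input=4 -> V=0 FIRE
t=9: input=2 -> V=12
t=10: input=5 -> V=0 FIRE
t=11: input=4 -> V=0 FIRE

Answer: 10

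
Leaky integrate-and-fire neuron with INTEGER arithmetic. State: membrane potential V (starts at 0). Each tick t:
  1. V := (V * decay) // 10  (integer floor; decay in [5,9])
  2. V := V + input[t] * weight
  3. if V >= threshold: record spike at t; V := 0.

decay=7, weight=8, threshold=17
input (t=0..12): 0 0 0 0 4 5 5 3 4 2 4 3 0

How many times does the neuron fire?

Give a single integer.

Answer: 7

Derivation:
t=0: input=0 -> V=0
t=1: input=0 -> V=0
t=2: input=0 -> V=0
t=3: input=0 -> V=0
t=4: input=4 -> V=0 FIRE
t=5: input=5 -> V=0 FIRE
t=6: input=5 -> V=0 FIRE
t=7: input=3 -> V=0 FIRE
t=8: input=4 -> V=0 FIRE
t=9: input=2 -> V=16
t=10: input=4 -> V=0 FIRE
t=11: input=3 -> V=0 FIRE
t=12: input=0 -> V=0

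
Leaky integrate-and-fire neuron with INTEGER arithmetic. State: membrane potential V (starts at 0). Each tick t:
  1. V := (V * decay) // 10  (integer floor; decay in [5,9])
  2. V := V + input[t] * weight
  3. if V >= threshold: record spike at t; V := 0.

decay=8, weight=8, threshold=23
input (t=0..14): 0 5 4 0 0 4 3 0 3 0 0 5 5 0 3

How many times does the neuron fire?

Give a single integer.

t=0: input=0 -> V=0
t=1: input=5 -> V=0 FIRE
t=2: input=4 -> V=0 FIRE
t=3: input=0 -> V=0
t=4: input=0 -> V=0
t=5: input=4 -> V=0 FIRE
t=6: input=3 -> V=0 FIRE
t=7: input=0 -> V=0
t=8: input=3 -> V=0 FIRE
t=9: input=0 -> V=0
t=10: input=0 -> V=0
t=11: input=5 -> V=0 FIRE
t=12: input=5 -> V=0 FIRE
t=13: input=0 -> V=0
t=14: input=3 -> V=0 FIRE

Answer: 8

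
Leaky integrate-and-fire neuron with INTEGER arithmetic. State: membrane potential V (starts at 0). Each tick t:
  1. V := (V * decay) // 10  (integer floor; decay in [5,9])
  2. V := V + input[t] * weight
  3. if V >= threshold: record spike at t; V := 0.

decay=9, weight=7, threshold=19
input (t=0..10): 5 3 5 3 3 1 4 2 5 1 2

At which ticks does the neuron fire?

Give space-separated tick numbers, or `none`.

Answer: 0 1 2 3 4 6 8 10

Derivation:
t=0: input=5 -> V=0 FIRE
t=1: input=3 -> V=0 FIRE
t=2: input=5 -> V=0 FIRE
t=3: input=3 -> V=0 FIRE
t=4: input=3 -> V=0 FIRE
t=5: input=1 -> V=7
t=6: input=4 -> V=0 FIRE
t=7: input=2 -> V=14
t=8: input=5 -> V=0 FIRE
t=9: input=1 -> V=7
t=10: input=2 -> V=0 FIRE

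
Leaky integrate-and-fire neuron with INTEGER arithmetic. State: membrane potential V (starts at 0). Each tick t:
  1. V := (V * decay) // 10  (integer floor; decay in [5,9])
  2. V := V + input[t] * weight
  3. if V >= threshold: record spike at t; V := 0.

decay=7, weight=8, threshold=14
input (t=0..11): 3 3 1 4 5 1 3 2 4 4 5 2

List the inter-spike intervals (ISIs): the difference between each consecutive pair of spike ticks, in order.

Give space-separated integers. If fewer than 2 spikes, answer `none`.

t=0: input=3 -> V=0 FIRE
t=1: input=3 -> V=0 FIRE
t=2: input=1 -> V=8
t=3: input=4 -> V=0 FIRE
t=4: input=5 -> V=0 FIRE
t=5: input=1 -> V=8
t=6: input=3 -> V=0 FIRE
t=7: input=2 -> V=0 FIRE
t=8: input=4 -> V=0 FIRE
t=9: input=4 -> V=0 FIRE
t=10: input=5 -> V=0 FIRE
t=11: input=2 -> V=0 FIRE

Answer: 1 2 1 2 1 1 1 1 1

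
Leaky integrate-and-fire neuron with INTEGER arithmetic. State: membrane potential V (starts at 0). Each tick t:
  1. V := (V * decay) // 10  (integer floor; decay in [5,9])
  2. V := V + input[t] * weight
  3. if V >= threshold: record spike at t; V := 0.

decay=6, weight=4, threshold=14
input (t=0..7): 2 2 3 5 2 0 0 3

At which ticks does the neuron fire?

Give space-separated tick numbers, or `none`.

t=0: input=2 -> V=8
t=1: input=2 -> V=12
t=2: input=3 -> V=0 FIRE
t=3: input=5 -> V=0 FIRE
t=4: input=2 -> V=8
t=5: input=0 -> V=4
t=6: input=0 -> V=2
t=7: input=3 -> V=13

Answer: 2 3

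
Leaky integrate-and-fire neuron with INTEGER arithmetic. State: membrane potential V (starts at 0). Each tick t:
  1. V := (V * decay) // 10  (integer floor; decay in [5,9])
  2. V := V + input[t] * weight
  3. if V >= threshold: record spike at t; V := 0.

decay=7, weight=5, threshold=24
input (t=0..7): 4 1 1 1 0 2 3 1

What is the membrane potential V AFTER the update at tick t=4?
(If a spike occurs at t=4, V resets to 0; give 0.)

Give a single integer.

t=0: input=4 -> V=20
t=1: input=1 -> V=19
t=2: input=1 -> V=18
t=3: input=1 -> V=17
t=4: input=0 -> V=11
t=5: input=2 -> V=17
t=6: input=3 -> V=0 FIRE
t=7: input=1 -> V=5

Answer: 11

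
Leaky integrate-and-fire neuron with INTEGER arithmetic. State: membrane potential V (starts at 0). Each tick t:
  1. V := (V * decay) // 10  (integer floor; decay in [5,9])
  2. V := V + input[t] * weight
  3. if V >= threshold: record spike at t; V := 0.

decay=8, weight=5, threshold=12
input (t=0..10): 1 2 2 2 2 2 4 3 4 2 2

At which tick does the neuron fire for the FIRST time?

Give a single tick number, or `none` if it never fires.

Answer: 1

Derivation:
t=0: input=1 -> V=5
t=1: input=2 -> V=0 FIRE
t=2: input=2 -> V=10
t=3: input=2 -> V=0 FIRE
t=4: input=2 -> V=10
t=5: input=2 -> V=0 FIRE
t=6: input=4 -> V=0 FIRE
t=7: input=3 -> V=0 FIRE
t=8: input=4 -> V=0 FIRE
t=9: input=2 -> V=10
t=10: input=2 -> V=0 FIRE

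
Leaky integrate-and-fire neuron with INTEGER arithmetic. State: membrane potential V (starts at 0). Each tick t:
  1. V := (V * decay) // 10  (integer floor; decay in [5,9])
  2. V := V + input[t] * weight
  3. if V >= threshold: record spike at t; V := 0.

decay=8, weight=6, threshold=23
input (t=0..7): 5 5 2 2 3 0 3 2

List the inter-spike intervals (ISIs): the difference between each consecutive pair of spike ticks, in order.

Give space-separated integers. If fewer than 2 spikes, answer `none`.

Answer: 1 3 3

Derivation:
t=0: input=5 -> V=0 FIRE
t=1: input=5 -> V=0 FIRE
t=2: input=2 -> V=12
t=3: input=2 -> V=21
t=4: input=3 -> V=0 FIRE
t=5: input=0 -> V=0
t=6: input=3 -> V=18
t=7: input=2 -> V=0 FIRE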